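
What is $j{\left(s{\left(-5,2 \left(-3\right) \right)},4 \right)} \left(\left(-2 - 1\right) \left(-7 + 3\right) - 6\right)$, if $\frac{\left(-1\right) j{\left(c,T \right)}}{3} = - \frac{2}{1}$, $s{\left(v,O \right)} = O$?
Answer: $36$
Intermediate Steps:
$j{\left(c,T \right)} = 6$ ($j{\left(c,T \right)} = - 3 \left(- \frac{2}{1}\right) = - 3 \left(\left(-2\right) 1\right) = \left(-3\right) \left(-2\right) = 6$)
$j{\left(s{\left(-5,2 \left(-3\right) \right)},4 \right)} \left(\left(-2 - 1\right) \left(-7 + 3\right) - 6\right) = 6 \left(\left(-2 - 1\right) \left(-7 + 3\right) - 6\right) = 6 \left(\left(-3\right) \left(-4\right) - 6\right) = 6 \left(12 - 6\right) = 6 \cdot 6 = 36$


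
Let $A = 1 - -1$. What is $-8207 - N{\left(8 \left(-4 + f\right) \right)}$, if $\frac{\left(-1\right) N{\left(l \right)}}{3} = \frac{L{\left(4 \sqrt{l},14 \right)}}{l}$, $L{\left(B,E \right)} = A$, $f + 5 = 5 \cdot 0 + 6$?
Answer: $- \frac{32829}{4} \approx -8207.3$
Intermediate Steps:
$f = 1$ ($f = -5 + \left(5 \cdot 0 + 6\right) = -5 + \left(0 + 6\right) = -5 + 6 = 1$)
$A = 2$ ($A = 1 + 1 = 2$)
$L{\left(B,E \right)} = 2$
$N{\left(l \right)} = - \frac{6}{l}$ ($N{\left(l \right)} = - 3 \frac{2}{l} = - \frac{6}{l}$)
$-8207 - N{\left(8 \left(-4 + f\right) \right)} = -8207 - - \frac{6}{8 \left(-4 + 1\right)} = -8207 - - \frac{6}{8 \left(-3\right)} = -8207 - - \frac{6}{-24} = -8207 - \left(-6\right) \left(- \frac{1}{24}\right) = -8207 - \frac{1}{4} = - \frac{32829}{4}$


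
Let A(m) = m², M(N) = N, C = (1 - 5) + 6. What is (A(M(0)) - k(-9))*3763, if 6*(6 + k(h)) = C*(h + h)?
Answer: 45156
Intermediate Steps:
C = 2 (C = -4 + 6 = 2)
k(h) = -6 + 2*h/3 (k(h) = -6 + (2*(h + h))/6 = -6 + (2*(2*h))/6 = -6 + (4*h)/6 = -6 + 2*h/3)
(A(M(0)) - k(-9))*3763 = (0² - (-6 + (⅔)*(-9)))*3763 = (0 - (-6 - 6))*3763 = (0 - 1*(-12))*3763 = (0 + 12)*3763 = 12*3763 = 45156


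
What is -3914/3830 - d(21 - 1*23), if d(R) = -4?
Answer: 5703/1915 ≈ 2.9781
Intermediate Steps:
-3914/3830 - d(21 - 1*23) = -3914/3830 - 1*(-4) = -3914*1/3830 + 4 = -1957/1915 + 4 = 5703/1915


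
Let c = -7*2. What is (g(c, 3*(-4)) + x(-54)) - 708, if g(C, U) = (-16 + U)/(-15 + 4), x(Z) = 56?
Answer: -7144/11 ≈ -649.45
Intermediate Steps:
c = -14
g(C, U) = 16/11 - U/11 (g(C, U) = (-16 + U)/(-11) = (-16 + U)*(-1/11) = 16/11 - U/11)
(g(c, 3*(-4)) + x(-54)) - 708 = ((16/11 - 3*(-4)/11) + 56) - 708 = ((16/11 - 1/11*(-12)) + 56) - 708 = ((16/11 + 12/11) + 56) - 708 = (28/11 + 56) - 708 = 644/11 - 708 = -7144/11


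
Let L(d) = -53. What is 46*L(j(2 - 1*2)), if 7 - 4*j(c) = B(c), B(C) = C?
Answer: -2438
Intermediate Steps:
j(c) = 7/4 - c/4
46*L(j(2 - 1*2)) = 46*(-53) = -2438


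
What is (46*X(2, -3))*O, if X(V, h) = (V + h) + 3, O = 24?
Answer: 2208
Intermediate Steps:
X(V, h) = 3 + V + h
(46*X(2, -3))*O = (46*(3 + 2 - 3))*24 = (46*2)*24 = 92*24 = 2208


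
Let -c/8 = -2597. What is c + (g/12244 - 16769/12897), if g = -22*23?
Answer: 1640272174025/78955434 ≈ 20775.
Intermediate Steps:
g = -506
c = 20776 (c = -8*(-2597) = 20776)
c + (g/12244 - 16769/12897) = 20776 + (-506/12244 - 16769/12897) = 20776 + (-506*1/12244 - 16769*1/12897) = 20776 + (-253/6122 - 16769/12897) = 20776 - 105922759/78955434 = 1640272174025/78955434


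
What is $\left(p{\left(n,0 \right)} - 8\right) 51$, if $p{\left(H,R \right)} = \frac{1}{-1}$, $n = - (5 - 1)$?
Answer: $-459$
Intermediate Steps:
$n = -4$ ($n = \left(-1\right) 4 = -4$)
$p{\left(H,R \right)} = -1$
$\left(p{\left(n,0 \right)} - 8\right) 51 = \left(-1 - 8\right) 51 = \left(-9\right) 51 = -459$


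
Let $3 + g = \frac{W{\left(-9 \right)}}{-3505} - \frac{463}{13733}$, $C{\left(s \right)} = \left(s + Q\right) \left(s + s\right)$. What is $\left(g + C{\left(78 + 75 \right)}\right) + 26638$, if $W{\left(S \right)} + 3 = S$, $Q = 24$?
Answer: $\frac{3889094671486}{48134165} \approx 80797.0$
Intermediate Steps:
$W{\left(S \right)} = -3 + S$
$C{\left(s \right)} = 2 s \left(24 + s\right)$ ($C{\left(s \right)} = \left(s + 24\right) \left(s + s\right) = \left(24 + s\right) 2 s = 2 s \left(24 + s\right)$)
$g = - \frac{145860514}{48134165}$ ($g = -3 - \left(\frac{463}{13733} - \frac{-3 - 9}{-3505}\right) = -3 - \frac{1458019}{48134165} = - \frac{145860514}{48134165} \approx -3.0303$)
$\left(g + C{\left(78 + 75 \right)}\right) + 26638 = \left(- \frac{145860514}{48134165} + 2 \left(78 + 75\right) \left(24 + \left(78 + 75\right)\right)\right) + 26638 = \left(- \frac{145860514}{48134165} + 2 \cdot 153 \left(24 + 153\right)\right) + 26638 = \left(- \frac{145860514}{48134165} + 2 \cdot 153 \cdot 177\right) + 26638 = \left(- \frac{145860514}{48134165} + 54162\right) + 26638 = \frac{2606896784216}{48134165} + 26638 = \frac{3889094671486}{48134165}$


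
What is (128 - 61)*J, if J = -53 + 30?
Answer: -1541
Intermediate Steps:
J = -23
(128 - 61)*J = (128 - 61)*(-23) = 67*(-23) = -1541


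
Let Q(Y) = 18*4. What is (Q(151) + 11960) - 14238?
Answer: -2206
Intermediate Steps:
Q(Y) = 72
(Q(151) + 11960) - 14238 = (72 + 11960) - 14238 = 12032 - 14238 = -2206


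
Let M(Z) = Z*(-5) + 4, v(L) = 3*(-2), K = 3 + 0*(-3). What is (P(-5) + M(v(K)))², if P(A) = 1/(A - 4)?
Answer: 93025/81 ≈ 1148.5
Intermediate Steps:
K = 3 (K = 3 + 0 = 3)
P(A) = 1/(-4 + A)
v(L) = -6
M(Z) = 4 - 5*Z (M(Z) = -5*Z + 4 = 4 - 5*Z)
(P(-5) + M(v(K)))² = (1/(-4 - 5) + (4 - 5*(-6)))² = (1/(-9) + (4 + 30))² = (-⅑ + 34)² = (305/9)² = 93025/81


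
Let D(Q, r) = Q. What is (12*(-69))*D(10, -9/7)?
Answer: -8280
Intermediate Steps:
(12*(-69))*D(10, -9/7) = (12*(-69))*10 = -828*10 = -8280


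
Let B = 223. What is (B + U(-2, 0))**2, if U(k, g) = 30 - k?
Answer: 65025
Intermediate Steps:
(B + U(-2, 0))**2 = (223 + (30 - 1*(-2)))**2 = (223 + (30 + 2))**2 = (223 + 32)**2 = 255**2 = 65025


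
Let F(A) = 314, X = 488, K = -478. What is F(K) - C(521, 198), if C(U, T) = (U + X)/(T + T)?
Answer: 123335/396 ≈ 311.45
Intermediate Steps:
C(U, T) = (488 + U)/(2*T) (C(U, T) = (U + 488)/(T + T) = (488 + U)/((2*T)) = (488 + U)*(1/(2*T)) = (488 + U)/(2*T))
F(K) - C(521, 198) = 314 - (488 + 521)/(2*198) = 314 - 1009/(2*198) = 314 - 1*1009/396 = 314 - 1009/396 = 123335/396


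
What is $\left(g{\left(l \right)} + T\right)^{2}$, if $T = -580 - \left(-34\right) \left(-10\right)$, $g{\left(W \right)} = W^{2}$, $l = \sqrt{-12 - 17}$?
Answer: $900601$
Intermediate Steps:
$l = i \sqrt{29}$ ($l = \sqrt{-29} = i \sqrt{29} \approx 5.3852 i$)
$T = -920$ ($T = -580 - 340 = -920$)
$\left(g{\left(l \right)} + T\right)^{2} = \left(\left(i \sqrt{29}\right)^{2} - 920\right)^{2} = \left(-29 - 920\right)^{2} = \left(-949\right)^{2} = 900601$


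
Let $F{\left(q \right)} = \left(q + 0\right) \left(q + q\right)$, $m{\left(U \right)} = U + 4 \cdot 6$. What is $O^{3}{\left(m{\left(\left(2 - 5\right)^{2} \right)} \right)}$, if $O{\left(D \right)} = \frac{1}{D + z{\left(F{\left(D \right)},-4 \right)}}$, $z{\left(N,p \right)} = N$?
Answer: $\frac{1}{10808519931} \approx 9.252 \cdot 10^{-11}$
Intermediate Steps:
$m{\left(U \right)} = 24 + U$ ($m{\left(U \right)} = U + 24 = 24 + U$)
$F{\left(q \right)} = 2 q^{2}$ ($F{\left(q \right)} = q 2 q = 2 q^{2}$)
$O{\left(D \right)} = \frac{1}{D + 2 D^{2}}$
$O^{3}{\left(m{\left(\left(2 - 5\right)^{2} \right)} \right)} = \left(\frac{1}{\left(24 + \left(2 - 5\right)^{2}\right) \left(1 + 2 \left(24 + \left(2 - 5\right)^{2}\right)\right)}\right)^{3} = \left(\frac{1}{\left(24 + \left(-3\right)^{2}\right) \left(1 + 2 \left(24 + \left(-3\right)^{2}\right)\right)}\right)^{3} = \left(\frac{1}{\left(24 + 9\right) \left(1 + 2 \left(24 + 9\right)\right)}\right)^{3} = \left(\frac{1}{33 \left(1 + 2 \cdot 33\right)}\right)^{3} = \left(\frac{1}{33 \left(1 + 66\right)}\right)^{3} = \left(\frac{1}{33 \cdot 67}\right)^{3} = \left(\frac{1}{33} \cdot \frac{1}{67}\right)^{3} = \left(\frac{1}{2211}\right)^{3} = \frac{1}{10808519931}$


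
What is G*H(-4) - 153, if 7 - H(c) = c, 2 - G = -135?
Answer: 1354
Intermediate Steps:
G = 137 (G = 2 - 1*(-135) = 2 + 135 = 137)
H(c) = 7 - c
G*H(-4) - 153 = 137*(7 - 1*(-4)) - 153 = 137*(7 + 4) - 153 = 137*11 - 153 = 1507 - 153 = 1354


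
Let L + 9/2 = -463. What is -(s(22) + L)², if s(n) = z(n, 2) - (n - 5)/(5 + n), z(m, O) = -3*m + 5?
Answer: -816416329/2916 ≈ -2.7998e+5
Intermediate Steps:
L = -935/2 (L = -9/2 - 463 = -935/2 ≈ -467.50)
z(m, O) = 5 - 3*m
s(n) = 5 - 3*n - (-5 + n)/(5 + n) (s(n) = (5 - 3*n) - (n - 5)/(5 + n) = (5 - 3*n) - (-5 + n)/(5 + n) = 5 - 3*n - (-5 + n)/(5 + n))
-(s(22) + L)² = -((30 - 11*22 - 3*22²)/(5 + 22) - 935/2)² = -((30 - 242 - 3*484)/27 - 935/2)² = -((30 - 242 - 1452)/27 - 935/2)² = -((1/27)*(-1664) - 935/2)² = -(-1664/27 - 935/2)² = -(-28573/54)² = -1*816416329/2916 = -816416329/2916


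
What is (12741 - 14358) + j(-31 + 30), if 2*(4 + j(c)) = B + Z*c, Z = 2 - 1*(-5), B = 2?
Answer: -3247/2 ≈ -1623.5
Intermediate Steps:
Z = 7 (Z = 2 + 5 = 7)
j(c) = -3 + 7*c/2 (j(c) = -4 + (2 + 7*c)/2 = -4 + (1 + 7*c/2) = -3 + 7*c/2)
(12741 - 14358) + j(-31 + 30) = (12741 - 14358) + (-3 + 7*(-31 + 30)/2) = -1617 + (-3 + (7/2)*(-1)) = -1617 + (-3 - 7/2) = -1617 - 13/2 = -3247/2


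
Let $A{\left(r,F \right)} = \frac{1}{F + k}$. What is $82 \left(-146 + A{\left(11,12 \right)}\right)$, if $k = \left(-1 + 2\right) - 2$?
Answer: $- \frac{131610}{11} \approx -11965.0$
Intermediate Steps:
$k = -1$ ($k = 1 - 2 = -1$)
$A{\left(r,F \right)} = \frac{1}{-1 + F}$ ($A{\left(r,F \right)} = \frac{1}{F - 1} = \frac{1}{-1 + F}$)
$82 \left(-146 + A{\left(11,12 \right)}\right) = 82 \left(-146 + \frac{1}{-1 + 12}\right) = 82 \left(-146 + \frac{1}{11}\right) = 82 \left(- \frac{1605}{11}\right) = - \frac{131610}{11}$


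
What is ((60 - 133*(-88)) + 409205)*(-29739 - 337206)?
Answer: -154472469705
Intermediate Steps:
((60 - 133*(-88)) + 409205)*(-29739 - 337206) = ((60 + 11704) + 409205)*(-366945) = (11764 + 409205)*(-366945) = 420969*(-366945) = -154472469705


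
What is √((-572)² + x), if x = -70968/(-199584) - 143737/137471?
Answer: √11877903318074608770879/190534806 ≈ 572.00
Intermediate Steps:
x = -788815145/1143208836 (x = -70968*(-1/199584) - 143737*1/137471 = 2957/8316 - 143737/137471 = -788815145/1143208836 ≈ -0.69000)
√((-572)² + x) = √((-572)² - 788815145/1143208836) = √(327184 - 788815145/1143208836) = √(374038850982679/1143208836) = √11877903318074608770879/190534806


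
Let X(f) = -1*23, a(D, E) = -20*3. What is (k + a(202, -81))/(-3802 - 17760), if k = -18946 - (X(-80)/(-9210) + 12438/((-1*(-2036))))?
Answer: 44563343771/50540142090 ≈ 0.88174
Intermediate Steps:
a(D, E) = -60
X(f) = -23
k = -44422707071/2343945 (k = -18946 - (-23/(-9210) + 12438/((-1*(-2036)))) = -18946 - (-23*(-1/9210) + 12438/2036) = -18946 - (23/9210 + 12438*(1/2036)) = -18946 - (23/9210 + 6219/1018) = -18946 - 1*14325101/2343945 = -18946 - 14325101/2343945 = -44422707071/2343945 ≈ -18952.)
(k + a(202, -81))/(-3802 - 17760) = (-44422707071/2343945 - 60)/(-3802 - 17760) = -44563343771/2343945/(-21562) = -44563343771/2343945*(-1/21562) = 44563343771/50540142090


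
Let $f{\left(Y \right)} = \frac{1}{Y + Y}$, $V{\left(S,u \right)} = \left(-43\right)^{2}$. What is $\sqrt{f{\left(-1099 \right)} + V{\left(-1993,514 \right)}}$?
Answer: $\frac{\sqrt{8932893998}}{2198} \approx 43.0$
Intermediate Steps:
$V{\left(S,u \right)} = 1849$
$f{\left(Y \right)} = \frac{1}{2 Y}$
$\sqrt{f{\left(-1099 \right)} + V{\left(-1993,514 \right)}} = \sqrt{\frac{1}{2 \left(-1099\right)} + 1849} = \sqrt{\frac{1}{2} \left(- \frac{1}{1099}\right) + 1849} = \sqrt{- \frac{1}{2198} + 1849} = \sqrt{\frac{4064101}{2198}} = \frac{\sqrt{8932893998}}{2198}$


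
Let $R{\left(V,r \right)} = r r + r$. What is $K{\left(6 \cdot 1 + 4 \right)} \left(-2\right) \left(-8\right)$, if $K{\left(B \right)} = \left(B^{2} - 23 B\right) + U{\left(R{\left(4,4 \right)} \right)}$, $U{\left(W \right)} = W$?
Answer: $-1760$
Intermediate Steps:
$R{\left(V,r \right)} = r + r^{2}$ ($R{\left(V,r \right)} = r^{2} + r = r + r^{2}$)
$K{\left(B \right)} = 20 + B^{2} - 23 B$ ($K{\left(B \right)} = \left(B^{2} - 23 B\right) + 4 \left(1 + 4\right) = \left(B^{2} - 23 B\right) + 4 \cdot 5 = \left(B^{2} - 23 B\right) + 20 = 20 + B^{2} - 23 B$)
$K{\left(6 \cdot 1 + 4 \right)} \left(-2\right) \left(-8\right) = \left(20 + \left(6 \cdot 1 + 4\right)^{2} - 23 \left(6 \cdot 1 + 4\right)\right) \left(-2\right) \left(-8\right) = \left(20 + \left(6 + 4\right)^{2} - 23 \left(6 + 4\right)\right) \left(-2\right) \left(-8\right) = \left(20 + 10^{2} - 230\right) \left(-2\right) \left(-8\right) = \left(20 + 100 - 230\right) \left(-2\right) \left(-8\right) = \left(-110\right) \left(-2\right) \left(-8\right) = 220 \left(-8\right) = -1760$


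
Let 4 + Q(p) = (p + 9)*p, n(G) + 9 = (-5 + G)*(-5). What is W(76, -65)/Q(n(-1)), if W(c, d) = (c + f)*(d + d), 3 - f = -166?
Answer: -15925/313 ≈ -50.879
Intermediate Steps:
f = 169 (f = 3 - 1*(-166) = 3 + 166 = 169)
n(G) = 16 - 5*G (n(G) = -9 + (-5 + G)*(-5) = -9 + (25 - 5*G) = 16 - 5*G)
Q(p) = -4 + p*(9 + p) (Q(p) = -4 + (p + 9)*p = -4 + (9 + p)*p = -4 + p*(9 + p))
W(c, d) = 2*d*(169 + c) (W(c, d) = (c + 169)*(d + d) = (169 + c)*(2*d) = 2*d*(169 + c))
W(76, -65)/Q(n(-1)) = (2*(-65)*(169 + 76))/(-4 + (16 - 5*(-1))**2 + 9*(16 - 5*(-1))) = (2*(-65)*245)/(-4 + (16 + 5)**2 + 9*(16 + 5)) = -31850/(-4 + 21**2 + 9*21) = -31850/(-4 + 441 + 189) = -31850/626 = -31850*1/626 = -15925/313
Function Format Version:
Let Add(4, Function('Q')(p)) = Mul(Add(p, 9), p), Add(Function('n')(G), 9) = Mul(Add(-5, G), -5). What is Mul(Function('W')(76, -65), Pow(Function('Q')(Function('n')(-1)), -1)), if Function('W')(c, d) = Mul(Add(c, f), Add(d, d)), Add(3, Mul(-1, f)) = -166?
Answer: Rational(-15925, 313) ≈ -50.879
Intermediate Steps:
f = 169 (f = Add(3, Mul(-1, -166)) = Add(3, 166) = 169)
Function('n')(G) = Add(16, Mul(-5, G)) (Function('n')(G) = Add(-9, Mul(Add(-5, G), -5)) = Add(-9, Add(25, Mul(-5, G))) = Add(16, Mul(-5, G)))
Function('Q')(p) = Add(-4, Mul(p, Add(9, p))) (Function('Q')(p) = Add(-4, Mul(Add(p, 9), p)) = Add(-4, Mul(Add(9, p), p)) = Add(-4, Mul(p, Add(9, p))))
Function('W')(c, d) = Mul(2, d, Add(169, c)) (Function('W')(c, d) = Mul(Add(c, 169), Add(d, d)) = Mul(Add(169, c), Mul(2, d)) = Mul(2, d, Add(169, c)))
Mul(Function('W')(76, -65), Pow(Function('Q')(Function('n')(-1)), -1)) = Mul(Mul(2, -65, Add(169, 76)), Pow(Add(-4, Pow(Add(16, Mul(-5, -1)), 2), Mul(9, Add(16, Mul(-5, -1)))), -1)) = Mul(Mul(2, -65, 245), Pow(Add(-4, Pow(Add(16, 5), 2), Mul(9, Add(16, 5))), -1)) = Mul(-31850, Pow(Add(-4, Pow(21, 2), Mul(9, 21)), -1)) = Mul(-31850, Pow(Add(-4, 441, 189), -1)) = Mul(-31850, Pow(626, -1)) = Mul(-31850, Rational(1, 626)) = Rational(-15925, 313)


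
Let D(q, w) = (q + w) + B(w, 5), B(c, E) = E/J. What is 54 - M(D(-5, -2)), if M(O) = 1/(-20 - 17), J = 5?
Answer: 1999/37 ≈ 54.027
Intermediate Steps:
B(c, E) = E/5
D(q, w) = 1 + q + w (D(q, w) = (q + w) + (⅕)*5 = (q + w) + 1 = 1 + q + w)
M(O) = -1/37 (M(O) = 1/(-37) = -1/37)
54 - M(D(-5, -2)) = 54 - 1*(-1/37) = 54 + 1/37 = 1999/37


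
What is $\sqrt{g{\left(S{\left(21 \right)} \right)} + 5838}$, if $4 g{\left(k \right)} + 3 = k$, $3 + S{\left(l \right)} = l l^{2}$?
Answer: $\frac{3 \sqrt{3623}}{2} \approx 90.287$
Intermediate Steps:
$S{\left(l \right)} = -3 + l^{3}$ ($S{\left(l \right)} = -3 + l l^{2} = -3 + l^{3}$)
$g{\left(k \right)} = - \frac{3}{4} + \frac{k}{4}$
$\sqrt{g{\left(S{\left(21 \right)} \right)} + 5838} = \sqrt{\left(- \frac{3}{4} + \frac{-3 + 21^{3}}{4}\right) + 5838} = \sqrt{\left(- \frac{3}{4} + \frac{-3 + 9261}{4}\right) + 5838} = \sqrt{\left(- \frac{3}{4} + \frac{1}{4} \cdot 9258\right) + 5838} = \sqrt{\left(- \frac{3}{4} + \frac{4629}{2}\right) + 5838} = \sqrt{\frac{9255}{4} + 5838} = \sqrt{\frac{32607}{4}} = \frac{3 \sqrt{3623}}{2}$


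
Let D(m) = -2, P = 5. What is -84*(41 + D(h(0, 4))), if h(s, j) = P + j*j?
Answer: -3276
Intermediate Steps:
h(s, j) = 5 + j² (h(s, j) = 5 + j*j = 5 + j²)
-84*(41 + D(h(0, 4))) = -84*(41 - 2) = -84*39 = -3276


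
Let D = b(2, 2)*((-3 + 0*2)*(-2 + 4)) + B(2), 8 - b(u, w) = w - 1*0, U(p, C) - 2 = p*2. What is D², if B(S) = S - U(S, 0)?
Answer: 1600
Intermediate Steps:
U(p, C) = 2 + 2*p (U(p, C) = 2 + p*2 = 2 + 2*p)
b(u, w) = 8 - w (b(u, w) = 8 - (w - 1*0) = 8 - (w + 0) = 8 - w)
B(S) = -2 - S (B(S) = S - (2 + 2*S) = S + (-2 - 2*S) = -2 - S)
D = -40 (D = (8 - 1*2)*((-3 + 0*2)*(-2 + 4)) + (-2 - 1*2) = (8 - 2)*((-3 + 0)*2) + (-2 - 2) = 6*(-3*2) - 4 = 6*(-6) - 4 = -36 - 4 = -40)
D² = (-40)² = 1600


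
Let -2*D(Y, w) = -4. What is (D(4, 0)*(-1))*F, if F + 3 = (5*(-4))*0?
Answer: 6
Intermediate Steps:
D(Y, w) = 2 (D(Y, w) = -½*(-4) = 2)
F = -3 (F = -3 + (5*(-4))*0 = -3 - 20*0 = -3 + 0 = -3)
(D(4, 0)*(-1))*F = (2*(-1))*(-3) = -2*(-3) = 6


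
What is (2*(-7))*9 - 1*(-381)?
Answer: 255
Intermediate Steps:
(2*(-7))*9 - 1*(-381) = -14*9 + 381 = -126 + 381 = 255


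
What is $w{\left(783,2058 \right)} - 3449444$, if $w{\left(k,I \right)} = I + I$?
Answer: $-3445328$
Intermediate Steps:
$w{\left(k,I \right)} = 2 I$
$w{\left(783,2058 \right)} - 3449444 = 2 \cdot 2058 - 3449444 = 4116 - 3449444 = -3445328$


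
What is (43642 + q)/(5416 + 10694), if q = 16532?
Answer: 3343/895 ≈ 3.7352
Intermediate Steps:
(43642 + q)/(5416 + 10694) = (43642 + 16532)/(5416 + 10694) = 60174/16110 = 60174*(1/16110) = 3343/895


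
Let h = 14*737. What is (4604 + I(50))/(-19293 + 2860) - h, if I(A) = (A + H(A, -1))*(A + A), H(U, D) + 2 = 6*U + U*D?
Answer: -169590098/16433 ≈ -10320.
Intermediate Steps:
H(U, D) = -2 + 6*U + D*U (H(U, D) = -2 + (6*U + U*D) = -2 + (6*U + D*U) = -2 + 6*U + D*U)
h = 10318
I(A) = 2*A*(-2 + 6*A) (I(A) = (A + (-2 + 6*A - A))*(A + A) = (A + (-2 + 5*A))*(2*A) = (-2 + 6*A)*(2*A) = 2*A*(-2 + 6*A))
(4604 + I(50))/(-19293 + 2860) - h = (4604 + 4*50*(-1 + 3*50))/(-19293 + 2860) - 1*10318 = (4604 + 4*50*(-1 + 150))/(-16433) - 10318 = (4604 + 4*50*149)*(-1/16433) - 10318 = (4604 + 29800)*(-1/16433) - 10318 = 34404*(-1/16433) - 10318 = -34404/16433 - 10318 = -169590098/16433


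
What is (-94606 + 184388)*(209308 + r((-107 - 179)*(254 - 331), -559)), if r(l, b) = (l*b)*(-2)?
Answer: 2229278440928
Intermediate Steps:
r(l, b) = -2*b*l (r(l, b) = (b*l)*(-2) = -2*b*l)
(-94606 + 184388)*(209308 + r((-107 - 179)*(254 - 331), -559)) = (-94606 + 184388)*(209308 - 2*(-559)*(-107 - 179)*(254 - 331)) = 89782*(209308 - 2*(-559)*(-286*(-77))) = 89782*(209308 - 2*(-559)*22022) = 89782*(209308 + 24620596) = 89782*24829904 = 2229278440928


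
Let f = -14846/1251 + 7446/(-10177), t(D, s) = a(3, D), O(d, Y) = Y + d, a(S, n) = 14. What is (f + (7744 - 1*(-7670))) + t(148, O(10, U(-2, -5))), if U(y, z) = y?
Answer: 196260053068/12731427 ≈ 15415.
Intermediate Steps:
t(D, s) = 14
f = -160402688/12731427 (f = -14846*1/1251 + 7446*(-1/10177) = -14846/1251 - 7446/10177 = -160402688/12731427 ≈ -12.599)
(f + (7744 - 1*(-7670))) + t(148, O(10, U(-2, -5))) = (-160402688/12731427 + (7744 - 1*(-7670))) + 14 = (-160402688/12731427 + (7744 + 7670)) + 14 = (-160402688/12731427 + 15414) + 14 = 196081813090/12731427 + 14 = 196260053068/12731427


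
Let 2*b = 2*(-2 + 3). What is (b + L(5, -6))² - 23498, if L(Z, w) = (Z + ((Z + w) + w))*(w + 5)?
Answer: -23489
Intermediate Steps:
L(Z, w) = (5 + w)*(2*Z + 2*w) (L(Z, w) = (Z + (Z + 2*w))*(5 + w) = (2*Z + 2*w)*(5 + w) = (5 + w)*(2*Z + 2*w))
b = 1 (b = (2*(-2 + 3))/2 = (2*1)/2 = (½)*2 = 1)
(b + L(5, -6))² - 23498 = (1 + (2*(-6)² + 10*5 + 10*(-6) + 2*5*(-6)))² - 23498 = (1 + (2*36 + 50 - 60 - 60))² - 23498 = (1 + (72 + 50 - 60 - 60))² - 23498 = (1 + 2)² - 23498 = 3² - 23498 = 9 - 23498 = -23489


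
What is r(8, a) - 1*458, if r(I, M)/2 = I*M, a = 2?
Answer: -426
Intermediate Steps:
r(I, M) = 2*I*M (r(I, M) = 2*(I*M) = 2*I*M)
r(8, a) - 1*458 = 2*8*2 - 1*458 = 32 - 458 = -426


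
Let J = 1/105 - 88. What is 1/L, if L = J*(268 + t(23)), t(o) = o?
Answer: -35/896183 ≈ -3.9055e-5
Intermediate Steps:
J = -9239/105 (J = 1/105 - 88 = -9239/105 ≈ -87.990)
L = -896183/35 (L = -9239*(268 + 23)/105 = -9239/105*291 = -896183/35 ≈ -25605.)
1/L = 1/(-896183/35) = -35/896183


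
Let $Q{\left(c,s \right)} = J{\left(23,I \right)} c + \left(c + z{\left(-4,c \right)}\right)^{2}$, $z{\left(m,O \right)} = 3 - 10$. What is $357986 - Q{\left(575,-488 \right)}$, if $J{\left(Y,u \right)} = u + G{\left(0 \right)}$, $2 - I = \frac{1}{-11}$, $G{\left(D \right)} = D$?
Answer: $\frac{375757}{11} \approx 34160.0$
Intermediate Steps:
$z{\left(m,O \right)} = -7$ ($z{\left(m,O \right)} = 3 - 10 = -7$)
$I = \frac{23}{11}$ ($I = 2 - \frac{1}{-11} = 2 - - \frac{1}{11} = 2 + \frac{1}{11} = \frac{23}{11} \approx 2.0909$)
$J{\left(Y,u \right)} = u$ ($J{\left(Y,u \right)} = u + 0 = u$)
$Q{\left(c,s \right)} = \left(-7 + c\right)^{2} + \frac{23 c}{11}$ ($Q{\left(c,s \right)} = \frac{23 c}{11} + \left(c - 7\right)^{2} = \frac{23 c}{11} + \left(-7 + c\right)^{2} = \left(-7 + c\right)^{2} + \frac{23 c}{11}$)
$357986 - Q{\left(575,-488 \right)} = 357986 - \left(49 + 575^{2} - \frac{75325}{11}\right) = 357986 - \left(49 + 330625 - \frac{75325}{11}\right) = 357986 - \frac{3562089}{11} = \frac{375757}{11}$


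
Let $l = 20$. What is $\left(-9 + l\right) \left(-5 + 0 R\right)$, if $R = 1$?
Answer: $-55$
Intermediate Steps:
$\left(-9 + l\right) \left(-5 + 0 R\right) = \left(-9 + 20\right) \left(-5 + 0 \cdot 1\right) = 11 \left(-5 + 0\right) = 11 \left(-5\right) = -55$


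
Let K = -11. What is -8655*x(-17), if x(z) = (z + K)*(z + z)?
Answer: -8239560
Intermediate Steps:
x(z) = 2*z*(-11 + z) (x(z) = (z - 11)*(z + z) = (-11 + z)*(2*z) = 2*z*(-11 + z))
-8655*x(-17) = -17310*(-17)*(-11 - 17) = -17310*(-17)*(-28) = -8655*952 = -8239560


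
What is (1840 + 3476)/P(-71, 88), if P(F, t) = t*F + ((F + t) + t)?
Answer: -5316/6143 ≈ -0.86538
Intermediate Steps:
P(F, t) = F + 2*t + F*t (P(F, t) = F*t + (F + 2*t) = F + 2*t + F*t)
(1840 + 3476)/P(-71, 88) = (1840 + 3476)/(-71 + 2*88 - 71*88) = 5316/(-71 + 176 - 6248) = 5316/(-6143) = 5316*(-1/6143) = -5316/6143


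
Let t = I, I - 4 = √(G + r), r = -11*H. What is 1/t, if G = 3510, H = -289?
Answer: -4/6673 + √6689/6673 ≈ 0.011657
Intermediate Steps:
r = 3179 (r = -11*(-289) = 3179)
I = 4 + √6689 (I = 4 + √(3510 + 3179) = 4 + √6689 ≈ 85.786)
t = 4 + √6689 ≈ 85.786
1/t = 1/(4 + √6689)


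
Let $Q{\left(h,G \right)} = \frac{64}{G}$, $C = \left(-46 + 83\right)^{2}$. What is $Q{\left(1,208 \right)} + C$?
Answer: $\frac{17801}{13} \approx 1369.3$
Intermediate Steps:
$C = 1369$ ($C = 37^{2} = 1369$)
$Q{\left(1,208 \right)} + C = \frac{64}{208} + 1369 = 64 \cdot \frac{1}{208} + 1369 = \frac{4}{13} + 1369 = \frac{17801}{13}$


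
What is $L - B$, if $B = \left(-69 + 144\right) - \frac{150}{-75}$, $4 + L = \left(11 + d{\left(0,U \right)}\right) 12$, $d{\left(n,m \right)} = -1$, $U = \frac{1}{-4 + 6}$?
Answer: $39$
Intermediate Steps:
$U = \frac{1}{2} \approx 0.5$
$L = 116$ ($L = -4 + \left(11 - 1\right) 12 = -4 + 10 \cdot 12 = -4 + 120 = 116$)
$B = 77$ ($B = 75 - -2 = 75 + 2 = 77$)
$L - B = 116 - 77 = 39$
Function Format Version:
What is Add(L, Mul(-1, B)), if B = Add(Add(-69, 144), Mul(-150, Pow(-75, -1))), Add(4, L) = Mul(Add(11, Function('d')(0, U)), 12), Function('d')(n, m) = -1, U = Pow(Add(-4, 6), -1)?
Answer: 39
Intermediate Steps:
U = Rational(1, 2) (U = Pow(2, -1) = Rational(1, 2) ≈ 0.50000)
L = 116 (L = Add(-4, Mul(Add(11, -1), 12)) = Add(-4, Mul(10, 12)) = Add(-4, 120) = 116)
B = 77 (B = Add(75, Mul(-150, Rational(-1, 75))) = Add(75, 2) = 77)
Add(L, Mul(-1, B)) = Add(116, Mul(-1, 77)) = Add(116, -77) = 39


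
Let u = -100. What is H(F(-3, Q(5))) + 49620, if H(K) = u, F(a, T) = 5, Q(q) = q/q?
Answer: 49520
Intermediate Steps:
Q(q) = 1
H(K) = -100
H(F(-3, Q(5))) + 49620 = -100 + 49620 = 49520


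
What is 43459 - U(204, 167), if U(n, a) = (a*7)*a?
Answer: -151764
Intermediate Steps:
U(n, a) = 7*a**2 (U(n, a) = (7*a)*a = 7*a**2)
43459 - U(204, 167) = 43459 - 7*167**2 = 43459 - 7*27889 = 43459 - 1*195223 = 43459 - 195223 = -151764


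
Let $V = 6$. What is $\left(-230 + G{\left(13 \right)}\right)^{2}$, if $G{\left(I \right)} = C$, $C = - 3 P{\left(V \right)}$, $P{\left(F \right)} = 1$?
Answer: $54289$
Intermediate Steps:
$C = -3$ ($C = \left(-3\right) 1 = -3$)
$G{\left(I \right)} = -3$
$\left(-230 + G{\left(13 \right)}\right)^{2} = \left(-230 - 3\right)^{2} = \left(-233\right)^{2} = 54289$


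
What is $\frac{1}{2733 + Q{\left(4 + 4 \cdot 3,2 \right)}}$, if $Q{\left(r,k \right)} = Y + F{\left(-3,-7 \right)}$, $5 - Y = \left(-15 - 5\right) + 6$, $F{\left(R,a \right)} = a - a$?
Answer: $\frac{1}{2752} \approx 0.00036337$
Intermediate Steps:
$F{\left(R,a \right)} = 0$
$Y = 19$ ($Y = 5 - \left(\left(-15 - 5\right) + 6\right) = 5 - \left(-20 + 6\right) = 5 - -14 = 5 + 14 = 19$)
$Q{\left(r,k \right)} = 19$ ($Q{\left(r,k \right)} = 19 + 0 = 19$)
$\frac{1}{2733 + Q{\left(4 + 4 \cdot 3,2 \right)}} = \frac{1}{2733 + 19} = \frac{1}{2752}$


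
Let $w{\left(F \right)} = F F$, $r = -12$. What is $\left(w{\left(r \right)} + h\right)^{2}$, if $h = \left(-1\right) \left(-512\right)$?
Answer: $430336$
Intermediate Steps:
$h = 512$
$w{\left(F \right)} = F^{2}$
$\left(w{\left(r \right)} + h\right)^{2} = \left(\left(-12\right)^{2} + 512\right)^{2} = \left(144 + 512\right)^{2} = 656^{2} = 430336$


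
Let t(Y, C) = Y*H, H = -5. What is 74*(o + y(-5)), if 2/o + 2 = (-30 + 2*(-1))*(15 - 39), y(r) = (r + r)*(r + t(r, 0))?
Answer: -5668326/383 ≈ -14800.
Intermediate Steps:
t(Y, C) = -5*Y (t(Y, C) = Y*(-5) = -5*Y)
y(r) = -8*r**2 (y(r) = (r + r)*(r - 5*r) = (2*r)*(-4*r) = -8*r**2)
o = 1/383 (o = 2/(-2 + (-30 + 2*(-1))*(15 - 39)) = 2/(-2 + (-30 - 2)*(-24)) = 2/(-2 - 32*(-24)) = 2/(-2 + 768) = 2/766 = 2*(1/766) = 1/383 ≈ 0.0026110)
74*(o + y(-5)) = 74*(1/383 - 8*(-5)**2) = 74*(1/383 - 8*25) = 74*(1/383 - 200) = 74*(-76599/383) = -5668326/383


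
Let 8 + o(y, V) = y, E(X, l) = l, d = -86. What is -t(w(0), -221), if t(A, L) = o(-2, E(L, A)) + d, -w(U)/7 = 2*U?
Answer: 96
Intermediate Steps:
w(U) = -14*U
o(y, V) = -8 + y
t(A, L) = -96 (t(A, L) = (-8 - 2) - 86 = -10 - 86 = -96)
-t(w(0), -221) = -1*(-96) = 96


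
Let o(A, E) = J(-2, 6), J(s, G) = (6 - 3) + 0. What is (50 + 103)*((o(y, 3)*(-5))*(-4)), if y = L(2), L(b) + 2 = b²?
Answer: 9180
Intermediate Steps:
J(s, G) = 3 (J(s, G) = 3 + 0 = 3)
L(b) = -2 + b²
y = 2 (y = -2 + 2² = -2 + 4 = 2)
o(A, E) = 3
(50 + 103)*((o(y, 3)*(-5))*(-4)) = (50 + 103)*((3*(-5))*(-4)) = 153*(-15*(-4)) = 153*60 = 9180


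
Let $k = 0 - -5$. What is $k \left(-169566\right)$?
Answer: $-847830$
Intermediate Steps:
$k = 5$ ($k = 0 + 5 = 5$)
$k \left(-169566\right) = 5 \left(-169566\right) = -847830$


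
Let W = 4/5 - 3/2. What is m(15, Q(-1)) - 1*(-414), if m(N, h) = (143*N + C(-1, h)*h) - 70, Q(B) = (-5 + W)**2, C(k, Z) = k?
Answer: 245651/100 ≈ 2456.5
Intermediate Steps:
W = -7/10 (W = 4*(1/5) - 3*1/2 = 4/5 - 3/2 = -7/10 ≈ -0.70000)
Q(B) = 3249/100 (Q(B) = (-5 - 7/10)**2 = (-57/10)**2 = 3249/100)
m(N, h) = -70 - h + 143*N (m(N, h) = (143*N - h) - 70 = (-h + 143*N) - 70 = -70 - h + 143*N)
m(15, Q(-1)) - 1*(-414) = (-70 - 1*3249/100 + 143*15) - 1*(-414) = (-70 - 3249/100 + 2145) + 414 = 204251/100 + 414 = 245651/100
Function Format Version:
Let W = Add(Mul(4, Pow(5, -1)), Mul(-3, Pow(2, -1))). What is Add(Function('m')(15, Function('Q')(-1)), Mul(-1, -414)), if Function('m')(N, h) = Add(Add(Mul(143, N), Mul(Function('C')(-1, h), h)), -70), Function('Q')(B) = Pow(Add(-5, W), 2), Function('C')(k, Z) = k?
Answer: Rational(245651, 100) ≈ 2456.5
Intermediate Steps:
W = Rational(-7, 10) (W = Add(Mul(4, Rational(1, 5)), Mul(-3, Rational(1, 2))) = Add(Rational(4, 5), Rational(-3, 2)) = Rational(-7, 10) ≈ -0.70000)
Function('Q')(B) = Rational(3249, 100) (Function('Q')(B) = Pow(Add(-5, Rational(-7, 10)), 2) = Pow(Rational(-57, 10), 2) = Rational(3249, 100))
Function('m')(N, h) = Add(-70, Mul(-1, h), Mul(143, N)) (Function('m')(N, h) = Add(Add(Mul(143, N), Mul(-1, h)), -70) = Add(Add(Mul(-1, h), Mul(143, N)), -70) = Add(-70, Mul(-1, h), Mul(143, N)))
Add(Function('m')(15, Function('Q')(-1)), Mul(-1, -414)) = Add(Add(-70, Mul(-1, Rational(3249, 100)), Mul(143, 15)), Mul(-1, -414)) = Add(Add(-70, Rational(-3249, 100), 2145), 414) = Add(Rational(204251, 100), 414) = Rational(245651, 100)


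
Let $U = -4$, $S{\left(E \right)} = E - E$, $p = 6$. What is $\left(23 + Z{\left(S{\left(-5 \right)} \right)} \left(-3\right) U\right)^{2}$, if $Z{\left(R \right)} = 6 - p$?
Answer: $529$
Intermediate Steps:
$S{\left(E \right)} = 0$
$Z{\left(R \right)} = 0$ ($Z{\left(R \right)} = 6 - 6 = 0$)
$\left(23 + Z{\left(S{\left(-5 \right)} \right)} \left(-3\right) U\right)^{2} = \left(23 + 0 \left(-3\right) \left(-4\right)\right)^{2} = \left(23 + 0 \left(-4\right)\right)^{2} = \left(23 + 0\right)^{2} = 23^{2} = 529$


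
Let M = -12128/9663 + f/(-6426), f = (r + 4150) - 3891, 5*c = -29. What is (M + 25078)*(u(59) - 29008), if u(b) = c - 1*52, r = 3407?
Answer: -4190564290762753/5749485 ≈ -7.2886e+8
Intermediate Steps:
c = -29/5 (c = (⅕)*(-29) = -29/5 ≈ -5.8000)
f = 3666 (f = (3407 + 4150) - 3891 = 7557 - 3891 = 3666)
M = -6297727/3449691 (M = -12128/9663 + 3666/(-6426) = -12128*1/9663 + 3666*(-1/6426) = -12128/9663 - 611/1071 = -6297727/3449691 ≈ -1.8256)
u(b) = -289/5 (u(b) = -29/5 - 1*52 = -29/5 - 52 = -289/5)
(M + 25078)*(u(59) - 29008) = (-6297727/3449691 + 25078)*(-289/5 - 29008) = (86505053171/3449691)*(-145329/5) = -4190564290762753/5749485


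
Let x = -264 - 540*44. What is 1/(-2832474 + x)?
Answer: -1/2856498 ≈ -3.5008e-7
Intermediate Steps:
x = -24024 (x = -264 - 23760 = -24024)
1/(-2832474 + x) = 1/(-2832474 - 24024) = 1/(-2856498) = -1/2856498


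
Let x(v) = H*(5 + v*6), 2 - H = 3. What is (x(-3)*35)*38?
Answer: 17290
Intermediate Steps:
H = -1 (H = 2 - 1*3 = 2 - 3 = -1)
x(v) = -5 - 6*v (x(v) = -(5 + v*6) = -(5 + 6*v) = -5 - 6*v)
(x(-3)*35)*38 = ((-5 - 6*(-3))*35)*38 = ((-5 + 18)*35)*38 = (13*35)*38 = 455*38 = 17290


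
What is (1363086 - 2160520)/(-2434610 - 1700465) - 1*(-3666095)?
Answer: 15159578579559/4135075 ≈ 3.6661e+6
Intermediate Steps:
(1363086 - 2160520)/(-2434610 - 1700465) - 1*(-3666095) = -797434/(-4135075) + 3666095 = -797434*(-1/4135075) + 3666095 = 797434/4135075 + 3666095 = 15159578579559/4135075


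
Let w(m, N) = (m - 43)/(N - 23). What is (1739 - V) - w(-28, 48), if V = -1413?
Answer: 78871/25 ≈ 3154.8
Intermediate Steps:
w(m, N) = (-43 + m)/(-23 + N)
(1739 - V) - w(-28, 48) = (1739 - 1*(-1413)) - (-43 - 28)/(-23 + 48) = (1739 + 1413) - (-71)/25 = 3152 - (-71)/25 = 3152 - 1*(-71/25) = 3152 + 71/25 = 78871/25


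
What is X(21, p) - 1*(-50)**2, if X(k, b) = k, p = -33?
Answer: -2479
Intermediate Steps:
X(21, p) - 1*(-50)**2 = 21 - 1*(-50)**2 = 21 - 1*2500 = 21 - 2500 = -2479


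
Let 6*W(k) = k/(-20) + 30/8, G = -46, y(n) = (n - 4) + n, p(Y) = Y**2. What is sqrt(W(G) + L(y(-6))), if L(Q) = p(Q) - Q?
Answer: 181*sqrt(30)/60 ≈ 16.523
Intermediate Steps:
y(n) = -4 + 2*n (y(n) = (-4 + n) + n = -4 + 2*n)
L(Q) = Q**2 - Q
W(k) = 5/8 - k/120 (W(k) = (k/(-20) + 30/8)/6 = (k*(-1/20) + 30*(1/8))/6 = (-k/20 + 15/4)/6 = (15/4 - k/20)/6 = 5/8 - k/120)
sqrt(W(G) + L(y(-6))) = sqrt((5/8 - 1/120*(-46)) + (-4 + 2*(-6))*(-1 + (-4 + 2*(-6)))) = sqrt((5/8 + 23/60) + (-4 - 12)*(-1 + (-4 - 12))) = sqrt(121/120 - 16*(-1 - 16)) = sqrt(121/120 - 16*(-17)) = sqrt(121/120 + 272) = sqrt(32761/120) = 181*sqrt(30)/60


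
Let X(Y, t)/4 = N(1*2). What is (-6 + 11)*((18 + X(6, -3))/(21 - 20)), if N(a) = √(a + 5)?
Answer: 90 + 20*√7 ≈ 142.92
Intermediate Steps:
N(a) = √(5 + a)
X(Y, t) = 4*√7 (X(Y, t) = 4*√(5 + 1*2) = 4*√(5 + 2) = 4*√7)
(-6 + 11)*((18 + X(6, -3))/(21 - 20)) = (-6 + 11)*((18 + 4*√7)/(21 - 20)) = 5*((18 + 4*√7)/1) = 5*((18 + 4*√7)*1) = 5*(18 + 4*√7) = 90 + 20*√7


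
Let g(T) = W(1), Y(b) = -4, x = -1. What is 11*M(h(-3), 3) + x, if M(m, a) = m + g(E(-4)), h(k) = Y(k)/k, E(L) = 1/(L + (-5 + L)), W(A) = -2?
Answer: -25/3 ≈ -8.3333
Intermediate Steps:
E(L) = 1/(-5 + 2*L)
h(k) = -4/k
g(T) = -2
M(m, a) = -2 + m (M(m, a) = m - 2 = -2 + m)
11*M(h(-3), 3) + x = 11*(-2 - 4/(-3)) - 1 = 11*(-2 - 4*(-⅓)) - 1 = 11*(-2 + 4/3) - 1 = 11*(-⅔) - 1 = -22/3 - 1 = -25/3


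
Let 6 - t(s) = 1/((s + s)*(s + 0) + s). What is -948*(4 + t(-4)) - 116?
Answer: -66935/7 ≈ -9562.1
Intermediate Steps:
t(s) = 6 - 1/(s + 2*s**2) (t(s) = 6 - 1/((s + s)*(s + 0) + s) = 6 - 1/((2*s)*s + s) = 6 - 1/(2*s**2 + s) = 6 - 1/(s + 2*s**2))
-948*(4 + t(-4)) - 116 = -948*(4 + (-1 + 6*(-4) + 12*(-4)**2)/((-4)*(1 + 2*(-4)))) - 116 = -948*(4 - (-1 - 24 + 12*16)/(4*(1 - 8))) - 116 = -948*(4 - 1/4*(-1 - 24 + 192)/(-7)) - 116 = -948*(4 - 1/4*(-1/7)*167) - 116 = -948*(4 + 167/28) - 116 = -948*279/28 - 116 = -158*837/14 - 116 = -66123/7 - 116 = -66935/7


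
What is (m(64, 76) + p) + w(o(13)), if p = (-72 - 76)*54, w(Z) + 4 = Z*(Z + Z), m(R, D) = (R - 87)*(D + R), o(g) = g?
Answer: -10878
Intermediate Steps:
m(R, D) = (-87 + R)*(D + R)
w(Z) = -4 + 2*Z**2 (w(Z) = -4 + Z*(Z + Z) = -4 + Z*(2*Z) = -4 + 2*Z**2)
p = -7992 (p = -148*54 = -7992)
(m(64, 76) + p) + w(o(13)) = ((64**2 - 87*76 - 87*64 + 76*64) - 7992) + (-4 + 2*13**2) = ((4096 - 6612 - 5568 + 4864) - 7992) + (-4 + 2*169) = (-3220 - 7992) + (-4 + 338) = -11212 + 334 = -10878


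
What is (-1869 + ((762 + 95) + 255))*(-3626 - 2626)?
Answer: 4732764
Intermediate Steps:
(-1869 + ((762 + 95) + 255))*(-3626 - 2626) = (-1869 + (857 + 255))*(-6252) = (-1869 + 1112)*(-6252) = -757*(-6252) = 4732764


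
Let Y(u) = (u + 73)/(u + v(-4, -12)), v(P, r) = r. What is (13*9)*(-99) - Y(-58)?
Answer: -162159/14 ≈ -11583.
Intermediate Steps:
Y(u) = (73 + u)/(-12 + u) (Y(u) = (u + 73)/(u - 12) = (73 + u)/(-12 + u))
(13*9)*(-99) - Y(-58) = (13*9)*(-99) - (73 - 58)/(-12 - 58) = 117*(-99) - 15/(-70) = -11583 - (-1)*15/70 = -11583 - 1*(-3/14) = -11583 + 3/14 = -162159/14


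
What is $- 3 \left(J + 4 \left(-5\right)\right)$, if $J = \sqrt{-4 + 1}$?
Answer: $60 - 3 i \sqrt{3} \approx 60.0 - 5.1962 i$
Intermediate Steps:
$J = i \sqrt{3}$ ($J = \sqrt{-3} = i \sqrt{3} \approx 1.732 i$)
$- 3 \left(J + 4 \left(-5\right)\right) = - 3 \left(i \sqrt{3} + 4 \left(-5\right)\right) = - 3 \left(i \sqrt{3} - 20\right) = - 3 \left(-20 + i \sqrt{3}\right) = 60 - 3 i \sqrt{3}$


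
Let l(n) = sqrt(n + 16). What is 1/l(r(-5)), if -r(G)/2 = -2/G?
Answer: sqrt(95)/38 ≈ 0.25649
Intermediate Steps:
r(G) = 4/G (r(G) = -(-4)/G = 4/G)
l(n) = sqrt(16 + n)
1/l(r(-5)) = 1/(sqrt(16 + 4/(-5))) = 1/(sqrt(16 + 4*(-1/5))) = 1/(sqrt(16 - 4/5)) = 1/(sqrt(76/5)) = 1/(2*sqrt(95)/5) = sqrt(95)/38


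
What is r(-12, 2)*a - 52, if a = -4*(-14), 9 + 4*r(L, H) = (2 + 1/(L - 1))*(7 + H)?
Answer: 836/13 ≈ 64.308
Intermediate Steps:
r(L, H) = -9/4 + (2 + 1/(-1 + L))*(7 + H)/4 (r(L, H) = -9/4 + ((2 + 1/(L - 1))*(7 + H))/4 = -9/4 + ((2 + 1/(-1 + L))*(7 + H))/4 = -9/4 + (2 + 1/(-1 + L))*(7 + H)/4)
a = 56
r(-12, 2)*a - 52 = ((2 - 1*2 + 5*(-12) + 2*2*(-12))/(4*(-1 - 12)))*56 - 52 = ((¼)*(2 - 2 - 60 - 48)/(-13))*56 - 52 = ((¼)*(-1/13)*(-108))*56 - 52 = (27/13)*56 - 52 = 1512/13 - 52 = 836/13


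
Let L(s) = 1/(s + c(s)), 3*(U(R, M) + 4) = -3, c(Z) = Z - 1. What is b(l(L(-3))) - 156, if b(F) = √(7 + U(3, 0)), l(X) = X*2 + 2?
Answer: -156 + √2 ≈ -154.59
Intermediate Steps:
c(Z) = -1 + Z
U(R, M) = -5 (U(R, M) = -4 + (⅓)*(-3) = -4 - 1 = -5)
L(s) = 1/(-1 + 2*s) (L(s) = 1/(s + (-1 + s)) = 1/(-1 + 2*s))
l(X) = 2 + 2*X (l(X) = 2*X + 2 = 2 + 2*X)
b(F) = √2 (b(F) = √(7 - 5) = √2)
b(l(L(-3))) - 156 = √2 - 156 = -156 + √2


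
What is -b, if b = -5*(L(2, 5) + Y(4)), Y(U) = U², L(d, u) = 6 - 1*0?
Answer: 110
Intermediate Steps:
L(d, u) = 6 (L(d, u) = 6 + 0 = 6)
b = -110 (b = -5*(6 + 4²) = -5*(6 + 16) = -5*22 = -110)
-b = -1*(-110) = 110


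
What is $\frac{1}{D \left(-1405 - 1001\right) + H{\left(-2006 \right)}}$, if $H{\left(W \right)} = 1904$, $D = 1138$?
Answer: $- \frac{1}{2736124} \approx -3.6548 \cdot 10^{-7}$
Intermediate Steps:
$\frac{1}{D \left(-1405 - 1001\right) + H{\left(-2006 \right)}} = \frac{1}{1138 \left(-1405 - 1001\right) + 1904} = \frac{1}{1138 \left(-2406\right) + 1904} = \frac{1}{-2738028 + 1904} = \frac{1}{-2736124} = - \frac{1}{2736124}$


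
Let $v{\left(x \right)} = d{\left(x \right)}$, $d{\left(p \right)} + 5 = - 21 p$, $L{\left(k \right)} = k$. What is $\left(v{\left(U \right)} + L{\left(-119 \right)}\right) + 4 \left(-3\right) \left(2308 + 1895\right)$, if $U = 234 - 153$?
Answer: $-52261$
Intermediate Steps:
$U = 81$ ($U = 234 - 153 = 81$)
$d{\left(p \right)} = -5 - 21 p$
$v{\left(x \right)} = -5 - 21 x$
$\left(v{\left(U \right)} + L{\left(-119 \right)}\right) + 4 \left(-3\right) \left(2308 + 1895\right) = \left(\left(-5 - 1701\right) - 119\right) + 4 \left(-3\right) \left(2308 + 1895\right) = \left(\left(-5 - 1701\right) - 119\right) - 50436 = \left(-1706 - 119\right) - 50436 = -1825 - 50436 = -52261$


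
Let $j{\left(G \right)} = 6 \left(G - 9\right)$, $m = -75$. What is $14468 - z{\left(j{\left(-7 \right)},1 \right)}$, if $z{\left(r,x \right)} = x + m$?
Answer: $14542$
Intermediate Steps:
$j{\left(G \right)} = -54 + 6 G$ ($j{\left(G \right)} = 6 \left(-9 + G\right) = -54 + 6 G$)
$z{\left(r,x \right)} = -75 + x$ ($z{\left(r,x \right)} = x - 75 = -75 + x$)
$14468 - z{\left(j{\left(-7 \right)},1 \right)} = 14468 - \left(-75 + 1\right) = 14468 - -74 = 14468 + 74 = 14542$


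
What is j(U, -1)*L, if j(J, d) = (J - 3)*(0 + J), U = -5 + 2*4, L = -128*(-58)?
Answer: 0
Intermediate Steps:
L = 7424
U = 3 (U = -5 + 8 = 3)
j(J, d) = J*(-3 + J) (j(J, d) = (-3 + J)*J = J*(-3 + J))
j(U, -1)*L = (3*(-3 + 3))*7424 = (3*0)*7424 = 0*7424 = 0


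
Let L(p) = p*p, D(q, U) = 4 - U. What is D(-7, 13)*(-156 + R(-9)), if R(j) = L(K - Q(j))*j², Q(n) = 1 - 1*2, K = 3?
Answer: -10260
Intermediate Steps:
Q(n) = -1 (Q(n) = 1 - 2 = -1)
L(p) = p²
R(j) = 16*j² (R(j) = (3 - 1*(-1))²*j² = (3 + 1)²*j² = 4²*j² = 16*j²)
D(-7, 13)*(-156 + R(-9)) = (4 - 1*13)*(-156 + 16*(-9)²) = (4 - 13)*(-156 + 16*81) = -9*(-156 + 1296) = -9*1140 = -10260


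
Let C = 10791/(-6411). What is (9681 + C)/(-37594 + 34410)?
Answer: -5171175/1701052 ≈ -3.0400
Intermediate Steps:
C = -3597/2137 (C = 10791*(-1/6411) = -3597/2137 ≈ -1.6832)
(9681 + C)/(-37594 + 34410) = (9681 - 3597/2137)/(-37594 + 34410) = (20684700/2137)/(-3184) = (20684700/2137)*(-1/3184) = -5171175/1701052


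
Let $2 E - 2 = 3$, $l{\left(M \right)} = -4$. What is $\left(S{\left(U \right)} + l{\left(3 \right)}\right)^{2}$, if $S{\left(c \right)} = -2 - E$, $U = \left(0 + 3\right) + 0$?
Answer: $\frac{289}{4} \approx 72.25$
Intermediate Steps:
$E = \frac{5}{2}$ ($E = 1 + \frac{1}{2} \cdot 3 = 1 + \frac{3}{2} = \frac{5}{2} \approx 2.5$)
$U = 3$ ($U = 3 + 0 = 3$)
$S{\left(c \right)} = - \frac{9}{2}$ ($S{\left(c \right)} = -2 - \frac{5}{2} = - \frac{9}{2}$)
$\left(S{\left(U \right)} + l{\left(3 \right)}\right)^{2} = \left(- \frac{9}{2} - 4\right)^{2} = \left(- \frac{17}{2}\right)^{2} = \frac{289}{4}$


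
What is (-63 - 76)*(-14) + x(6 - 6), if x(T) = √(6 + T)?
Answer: 1946 + √6 ≈ 1948.4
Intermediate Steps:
(-63 - 76)*(-14) + x(6 - 6) = (-63 - 76)*(-14) + √(6 + (6 - 6)) = -139*(-14) + √(6 + 0) = 1946 + √6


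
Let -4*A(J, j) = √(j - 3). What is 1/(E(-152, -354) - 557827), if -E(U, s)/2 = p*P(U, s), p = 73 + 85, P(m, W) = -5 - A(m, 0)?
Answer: I/(-556247*I + 79*√3) ≈ -1.7978e-6 + 4.4223e-10*I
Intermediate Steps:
A(J, j) = -√(-3 + j)/4 (A(J, j) = -√(j - 3)/4 = -√(-3 + j)/4)
P(m, W) = -5 + I*√3/4 (P(m, W) = -5 - (-1)*√(-3 + 0)/4 = -5 - (-1)*√(-3)/4 = -5 - (-1)*I*√3/4 = -5 + I*√3/4)
p = 158
E(U, s) = 1580 - 79*I*√3 (E(U, s) = -316*(-5 + I*√3/4) = -2*(-790 + 79*I*√3/2) = 1580 - 79*I*√3)
1/(E(-152, -354) - 557827) = 1/((1580 - 79*I*√3) - 557827) = 1/(-556247 - 79*I*√3)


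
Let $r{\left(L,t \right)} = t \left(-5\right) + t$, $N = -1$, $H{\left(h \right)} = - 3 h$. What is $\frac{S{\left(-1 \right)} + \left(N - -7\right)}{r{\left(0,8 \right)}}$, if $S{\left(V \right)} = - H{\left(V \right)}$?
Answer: $- \frac{3}{32} \approx -0.09375$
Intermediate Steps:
$r{\left(L,t \right)} = - 4 t$ ($r{\left(L,t \right)} = - 5 t + t = - 4 t$)
$S{\left(V \right)} = 3 V$ ($S{\left(V \right)} = - \left(-3\right) V = 3 V$)
$\frac{S{\left(-1 \right)} + \left(N - -7\right)}{r{\left(0,8 \right)}} = \frac{3 \left(-1\right) - -6}{\left(-4\right) 8} = \frac{-3 + \left(-1 + 7\right)}{-32} = \left(-3 + 6\right) \left(- \frac{1}{32}\right) = 3 \left(- \frac{1}{32}\right) = - \frac{3}{32}$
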